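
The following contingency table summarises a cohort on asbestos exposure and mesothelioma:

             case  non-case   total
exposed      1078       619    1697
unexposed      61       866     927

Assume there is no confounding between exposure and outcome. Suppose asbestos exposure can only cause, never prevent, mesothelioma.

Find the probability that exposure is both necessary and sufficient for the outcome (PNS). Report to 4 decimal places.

p₁ = P(outcome | exposed) = 1078/1697 = 0.63524
p₀ = P(outcome | unexposed) = 61/927 = 0.065804
Under exogeneity and monotonicity, PNS = p₁ − p₀.
PNS = 0.63524 − 0.065804 = 0.56943

PNS ≈ 0.5694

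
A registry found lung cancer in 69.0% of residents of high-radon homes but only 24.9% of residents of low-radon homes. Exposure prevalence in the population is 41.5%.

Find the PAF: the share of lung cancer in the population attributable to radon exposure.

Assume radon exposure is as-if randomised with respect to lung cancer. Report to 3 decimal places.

p₁ = 0.69, p₀ = 0.249.
Overall risk P(Y=1) = π·p₁ + (1−π)·p₀ = 0.415×0.69 + 0.585×0.249 = 0.43201.
Under exogeneity, PAF = [P(Y=1) − p₀] / P(Y=1).
PAF = (0.43201 − 0.249) / 0.43201 ≈ 0.4236

PAF ≈ 0.424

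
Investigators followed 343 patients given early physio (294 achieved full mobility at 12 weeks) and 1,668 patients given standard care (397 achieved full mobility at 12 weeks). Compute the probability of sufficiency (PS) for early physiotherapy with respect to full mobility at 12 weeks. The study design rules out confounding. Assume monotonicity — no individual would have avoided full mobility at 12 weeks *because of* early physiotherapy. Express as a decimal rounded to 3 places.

PS ≈ 0.813

p₁ = P(outcome | exposed) = 294/343 = 0.85714
p₀ = P(outcome | unexposed) = 397/1668 = 0.23801
Under exogeneity and monotonicity, PS = (p₁ − p₀) / (1 − p₀).
PS = (0.85714 − 0.23801) / (1 − 0.23801) = 0.61913 / 0.76199 ≈ 0.8125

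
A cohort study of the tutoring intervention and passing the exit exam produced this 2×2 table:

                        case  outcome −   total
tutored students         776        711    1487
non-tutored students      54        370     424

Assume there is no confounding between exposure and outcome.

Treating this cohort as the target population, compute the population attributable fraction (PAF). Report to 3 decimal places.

p₁ = P(outcome | exposed) = 776/1487 = 0.52186
p₀ = P(outcome | unexposed) = 54/424 = 0.12736
Exposure prevalence π = 1487/1911 = 0.77813; overall risk P(Y=1) = 0.43433.
Under exogeneity, PAF = [P(Y=1) − p₀]/P(Y=1).
PAF = (0.43433 − 0.12736) / 0.43433 ≈ 0.7068

PAF ≈ 0.707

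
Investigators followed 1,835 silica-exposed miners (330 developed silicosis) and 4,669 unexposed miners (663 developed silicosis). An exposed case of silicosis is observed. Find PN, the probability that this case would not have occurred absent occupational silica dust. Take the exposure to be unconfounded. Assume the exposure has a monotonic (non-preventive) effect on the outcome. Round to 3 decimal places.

p₁ = P(outcome | exposed) = 330/1835 = 0.17984
p₀ = P(outcome | unexposed) = 663/4669 = 0.142
Under exogeneity and monotonicity, PN = (p₁ − p₀) / p₁.
PN = (0.17984 − 0.142) / 0.17984 = 0.037836 / 0.17984 ≈ 0.2104

PN ≈ 0.210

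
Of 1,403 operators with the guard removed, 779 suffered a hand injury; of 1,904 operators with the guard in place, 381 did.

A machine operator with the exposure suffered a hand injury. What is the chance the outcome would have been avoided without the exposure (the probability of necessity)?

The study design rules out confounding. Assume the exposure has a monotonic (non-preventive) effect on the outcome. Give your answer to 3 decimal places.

PN ≈ 0.640

p₁ = P(outcome | exposed) = 779/1403 = 0.55524
p₀ = P(outcome | unexposed) = 381/1904 = 0.20011
Under exogeneity and monotonicity, PN = (p₁ − p₀) / p₁.
PN = (0.55524 − 0.20011) / 0.55524 = 0.35513 / 0.55524 ≈ 0.6396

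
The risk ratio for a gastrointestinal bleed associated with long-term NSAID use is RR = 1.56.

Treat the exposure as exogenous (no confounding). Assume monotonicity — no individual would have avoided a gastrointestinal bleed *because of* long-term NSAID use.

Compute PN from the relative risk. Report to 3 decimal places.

PN ≈ 0.359

Under exogeneity and monotonicity, PN = (RR − 1) / RR = 1 − 1/RR.
PN = (1.56 − 1) / 1.56 = 0.56 / 1.56 ≈ 0.3590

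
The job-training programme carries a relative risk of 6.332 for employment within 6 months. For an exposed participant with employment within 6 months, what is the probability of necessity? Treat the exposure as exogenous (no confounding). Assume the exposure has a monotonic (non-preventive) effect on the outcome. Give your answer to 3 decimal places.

PN ≈ 0.842

Under exogeneity and monotonicity, PN = (RR − 1) / RR = 1 − 1/RR.
PN = (6.332 − 1) / 6.332 = 5.332 / 6.332 ≈ 0.8421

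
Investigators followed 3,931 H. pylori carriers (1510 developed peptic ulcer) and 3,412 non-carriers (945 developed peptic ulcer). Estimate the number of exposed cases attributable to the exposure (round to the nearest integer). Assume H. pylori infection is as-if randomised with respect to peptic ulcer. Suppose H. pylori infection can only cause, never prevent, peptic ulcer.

p₁ = P(outcome | exposed) = 1510/3931 = 0.38413
p₀ = P(outcome | unexposed) = 945/3412 = 0.27696
PN = (p₁ − p₀)/p₁ = (0.38413 − 0.27696) / 0.38413 ≈ 0.27898.
Attributable cases ≈ PN × (exposed cases) = 0.27898 × 1510 ≈ 421.26.

about 421 cases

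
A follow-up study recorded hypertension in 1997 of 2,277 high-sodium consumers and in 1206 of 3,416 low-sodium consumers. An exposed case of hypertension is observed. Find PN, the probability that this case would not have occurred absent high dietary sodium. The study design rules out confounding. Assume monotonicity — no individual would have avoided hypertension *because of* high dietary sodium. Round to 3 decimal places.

PN ≈ 0.597

p₁ = P(outcome | exposed) = 1997/2277 = 0.87703
p₀ = P(outcome | unexposed) = 1206/3416 = 0.35304
Under exogeneity and monotonicity, PN = (p₁ − p₀) / p₁.
PN = (0.87703 − 0.35304) / 0.87703 = 0.52399 / 0.87703 ≈ 0.5975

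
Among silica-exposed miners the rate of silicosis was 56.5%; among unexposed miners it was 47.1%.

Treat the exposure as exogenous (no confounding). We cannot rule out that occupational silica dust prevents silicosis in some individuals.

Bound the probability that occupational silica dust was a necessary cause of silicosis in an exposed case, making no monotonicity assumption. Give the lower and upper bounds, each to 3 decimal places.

p₁ = 0.565, p₀ = 0.471.
Under exogeneity alone the bounds on PN are max{0,(p₁−p₀)/p₁} ≤ PN ≤ min{1,(1−p₀)/p₁}.
  lower = (p₁ − p₀)/p₁ = 0.094 / 0.565 ≈ 0.1664
  upper = min{1, (1 − p₀)/p₁} = 0.529 / 0.565 ≈ 0.9363

0.166 ≤ PN ≤ 0.936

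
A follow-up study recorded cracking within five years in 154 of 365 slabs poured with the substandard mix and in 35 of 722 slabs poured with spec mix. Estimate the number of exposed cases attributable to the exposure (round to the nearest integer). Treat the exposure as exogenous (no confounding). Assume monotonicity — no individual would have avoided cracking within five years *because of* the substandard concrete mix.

about 136 cases

p₁ = P(outcome | exposed) = 154/365 = 0.42192
p₀ = P(outcome | unexposed) = 35/722 = 0.048476
PN = (p₁ − p₀)/p₁ = (0.42192 − 0.048476) / 0.42192 ≈ 0.88510.
Attributable cases ≈ PN × (exposed cases) = 0.88510 × 154 ≈ 136.31.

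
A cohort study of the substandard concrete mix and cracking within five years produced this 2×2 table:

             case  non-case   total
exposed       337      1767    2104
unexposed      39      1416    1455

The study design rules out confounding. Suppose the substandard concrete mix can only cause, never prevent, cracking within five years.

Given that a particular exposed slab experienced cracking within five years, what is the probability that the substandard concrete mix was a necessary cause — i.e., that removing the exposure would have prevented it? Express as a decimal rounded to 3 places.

p₁ = P(outcome | exposed) = 337/2104 = 0.16017
p₀ = P(outcome | unexposed) = 39/1455 = 0.026804
Under exogeneity and monotonicity, PN = (p₁ − p₀)/p₁.
PN = (0.16017 − 0.026804) / 0.16017 ≈ 0.8327

PN ≈ 0.833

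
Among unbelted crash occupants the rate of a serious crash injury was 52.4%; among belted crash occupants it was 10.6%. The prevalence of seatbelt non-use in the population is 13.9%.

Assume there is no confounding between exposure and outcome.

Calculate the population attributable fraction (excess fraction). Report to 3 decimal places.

p₁ = 0.524, p₀ = 0.106.
Overall risk P(Y=1) = π·p₁ + (1−π)·p₀ = 0.139×0.524 + 0.861×0.106 = 0.1641.
Under exogeneity, PAF = [P(Y=1) − p₀] / P(Y=1).
PAF = (0.1641 − 0.106) / 0.1641 ≈ 0.3541

PAF ≈ 0.354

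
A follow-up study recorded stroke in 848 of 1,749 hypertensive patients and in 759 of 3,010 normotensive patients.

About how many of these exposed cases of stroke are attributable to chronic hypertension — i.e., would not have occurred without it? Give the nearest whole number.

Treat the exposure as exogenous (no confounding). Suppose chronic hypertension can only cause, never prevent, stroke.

p₁ = P(outcome | exposed) = 848/1749 = 0.48485
p₀ = P(outcome | unexposed) = 759/3010 = 0.25216
PN = (p₁ − p₀)/p₁ = (0.48485 − 0.25216) / 0.48485 ≈ 0.47992.
Attributable cases ≈ PN × (exposed cases) = 0.47992 × 848 ≈ 406.97.

about 407 cases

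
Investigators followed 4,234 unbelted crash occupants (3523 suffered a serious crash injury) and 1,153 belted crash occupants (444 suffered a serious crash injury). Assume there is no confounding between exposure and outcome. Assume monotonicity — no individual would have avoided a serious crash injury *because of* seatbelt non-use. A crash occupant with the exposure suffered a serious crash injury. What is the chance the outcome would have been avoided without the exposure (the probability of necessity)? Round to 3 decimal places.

p₁ = P(outcome | exposed) = 3523/4234 = 0.83207
p₀ = P(outcome | unexposed) = 444/1153 = 0.38508
Under exogeneity and monotonicity, PN = (p₁ − p₀) / p₁.
PN = (0.83207 − 0.38508) / 0.83207 = 0.44699 / 0.83207 ≈ 0.5372

PN ≈ 0.537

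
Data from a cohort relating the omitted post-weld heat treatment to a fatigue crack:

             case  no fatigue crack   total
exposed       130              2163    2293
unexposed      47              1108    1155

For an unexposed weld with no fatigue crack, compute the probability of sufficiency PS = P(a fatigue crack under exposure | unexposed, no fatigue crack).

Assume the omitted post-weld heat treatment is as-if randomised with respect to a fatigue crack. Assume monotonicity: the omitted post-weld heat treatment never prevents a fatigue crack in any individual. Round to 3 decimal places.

PS ≈ 0.017

p₁ = P(outcome | exposed) = 130/2293 = 0.056694
p₀ = P(outcome | unexposed) = 47/1155 = 0.040693
Under exogeneity and monotonicity, PS = (p₁ − p₀) / (1 − p₀).
PS = (0.056694 − 0.040693) / (1 − 0.040693) = 0.016002 / 0.95931 ≈ 0.0167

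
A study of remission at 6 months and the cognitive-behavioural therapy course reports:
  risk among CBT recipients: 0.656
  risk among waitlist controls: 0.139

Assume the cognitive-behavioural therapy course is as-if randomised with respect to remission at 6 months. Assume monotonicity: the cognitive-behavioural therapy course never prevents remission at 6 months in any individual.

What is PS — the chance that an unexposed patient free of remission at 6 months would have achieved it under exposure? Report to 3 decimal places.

PS ≈ 0.600

Let p₁ = 0.656, p₀ = 0.139.
Under exogeneity and monotonicity, PS = (p₁ − p₀) / (1 − p₀).
PS = (0.656 − 0.139) / (1 − 0.139) = 0.517 / 0.861 ≈ 0.6005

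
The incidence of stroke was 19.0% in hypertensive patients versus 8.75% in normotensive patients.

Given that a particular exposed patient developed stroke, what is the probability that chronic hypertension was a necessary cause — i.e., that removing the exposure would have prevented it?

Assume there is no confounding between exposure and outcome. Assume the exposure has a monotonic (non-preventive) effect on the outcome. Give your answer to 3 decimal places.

p₁ = 0.19, p₀ = 0.0875.
Under exogeneity and monotonicity, PN = (p₁ − p₀) / p₁.
PN = (0.19 − 0.0875) / 0.19 = 0.1025 / 0.19 ≈ 0.5395

PN ≈ 0.539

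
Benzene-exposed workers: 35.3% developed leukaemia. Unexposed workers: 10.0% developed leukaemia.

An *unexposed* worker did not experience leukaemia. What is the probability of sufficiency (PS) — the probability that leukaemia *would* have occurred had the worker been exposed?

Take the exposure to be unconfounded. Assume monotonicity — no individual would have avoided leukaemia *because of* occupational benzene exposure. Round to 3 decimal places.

PS ≈ 0.281

p₁ = 0.353, p₀ = 0.1.
Under exogeneity and monotonicity, PS = (p₁ − p₀) / (1 − p₀).
PS = (0.353 − 0.1) / (1 − 0.1) = 0.253 / 0.9 ≈ 0.2811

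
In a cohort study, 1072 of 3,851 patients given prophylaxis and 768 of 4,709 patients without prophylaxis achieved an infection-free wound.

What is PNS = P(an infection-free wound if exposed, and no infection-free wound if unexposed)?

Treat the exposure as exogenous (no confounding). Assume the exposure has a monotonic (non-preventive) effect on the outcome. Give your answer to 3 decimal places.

PNS ≈ 0.115

p₁ = P(outcome | exposed) = 1072/3851 = 0.27837
p₀ = P(outcome | unexposed) = 768/4709 = 0.16309
Under exogeneity and monotonicity, PNS = p₁ − p₀.
PNS = 0.27837 − 0.16309 = 0.11528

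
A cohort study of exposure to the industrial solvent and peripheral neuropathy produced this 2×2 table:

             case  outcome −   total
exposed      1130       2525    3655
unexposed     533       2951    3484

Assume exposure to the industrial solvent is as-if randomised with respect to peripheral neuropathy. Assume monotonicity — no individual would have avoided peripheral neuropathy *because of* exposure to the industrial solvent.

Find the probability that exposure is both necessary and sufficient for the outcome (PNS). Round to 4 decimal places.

p₁ = P(outcome | exposed) = 1130/3655 = 0.30917
p₀ = P(outcome | unexposed) = 533/3484 = 0.15299
Under exogeneity and monotonicity, PNS = p₁ − p₀.
PNS = 0.30917 − 0.15299 = 0.15618

PNS ≈ 0.1562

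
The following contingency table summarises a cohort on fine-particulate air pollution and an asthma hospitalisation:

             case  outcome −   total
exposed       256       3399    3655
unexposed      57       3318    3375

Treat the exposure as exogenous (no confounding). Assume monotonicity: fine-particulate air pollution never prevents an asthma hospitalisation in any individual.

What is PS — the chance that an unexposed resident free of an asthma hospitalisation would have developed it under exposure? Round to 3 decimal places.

PS ≈ 0.054

p₁ = P(outcome | exposed) = 256/3655 = 0.070041
p₀ = P(outcome | unexposed) = 57/3375 = 0.016889
Under exogeneity and monotonicity, PS = (p₁ − p₀)/(1 − p₀).
PS = (0.070041 − 0.016889) / 0.98311 ≈ 0.0541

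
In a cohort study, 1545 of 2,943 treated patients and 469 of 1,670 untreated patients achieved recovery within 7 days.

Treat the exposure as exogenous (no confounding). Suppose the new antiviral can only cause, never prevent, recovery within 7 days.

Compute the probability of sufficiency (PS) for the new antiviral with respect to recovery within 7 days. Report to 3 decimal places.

PS ≈ 0.339

p₁ = P(outcome | exposed) = 1545/2943 = 0.52497
p₀ = P(outcome | unexposed) = 469/1670 = 0.28084
Under exogeneity and monotonicity, PS = (p₁ − p₀) / (1 − p₀).
PS = (0.52497 − 0.28084) / (1 − 0.28084) = 0.24414 / 0.71916 ≈ 0.3395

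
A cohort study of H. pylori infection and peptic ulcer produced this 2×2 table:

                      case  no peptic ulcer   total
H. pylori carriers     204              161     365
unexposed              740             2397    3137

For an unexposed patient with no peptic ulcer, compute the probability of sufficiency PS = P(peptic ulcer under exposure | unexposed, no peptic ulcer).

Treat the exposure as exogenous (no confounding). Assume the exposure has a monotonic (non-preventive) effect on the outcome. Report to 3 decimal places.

PS ≈ 0.423

p₁ = P(outcome | exposed) = 204/365 = 0.5589
p₀ = P(outcome | unexposed) = 740/3137 = 0.23589
Under exogeneity and monotonicity, PS = (p₁ − p₀) / (1 − p₀).
PS = (0.5589 − 0.23589) / (1 − 0.23589) = 0.32301 / 0.76411 ≈ 0.4227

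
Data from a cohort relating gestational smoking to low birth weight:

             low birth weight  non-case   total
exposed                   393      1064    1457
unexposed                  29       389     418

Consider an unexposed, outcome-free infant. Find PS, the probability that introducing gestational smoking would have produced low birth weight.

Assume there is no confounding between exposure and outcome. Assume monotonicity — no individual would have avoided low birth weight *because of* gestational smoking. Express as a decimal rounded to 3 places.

PS ≈ 0.215

p₁ = P(outcome | exposed) = 393/1457 = 0.26973
p₀ = P(outcome | unexposed) = 29/418 = 0.069378
Under exogeneity and monotonicity, PS = (p₁ − p₀)/(1 − p₀).
PS = (0.26973 − 0.069378) / 0.93062 ≈ 0.2153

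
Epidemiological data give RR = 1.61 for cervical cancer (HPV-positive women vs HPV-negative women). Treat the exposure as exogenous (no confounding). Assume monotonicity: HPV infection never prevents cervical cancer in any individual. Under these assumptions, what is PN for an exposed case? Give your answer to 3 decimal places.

Under exogeneity and monotonicity, PN = (RR − 1) / RR = 1 − 1/RR.
PN = (1.61 − 1) / 1.61 = 0.61 / 1.61 ≈ 0.3789

PN ≈ 0.379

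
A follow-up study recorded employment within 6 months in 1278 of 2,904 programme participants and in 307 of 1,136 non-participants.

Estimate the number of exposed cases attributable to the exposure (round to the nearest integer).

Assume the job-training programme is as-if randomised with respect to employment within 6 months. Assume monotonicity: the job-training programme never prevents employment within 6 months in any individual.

p₁ = P(outcome | exposed) = 1278/2904 = 0.44008
p₀ = P(outcome | unexposed) = 307/1136 = 0.27025
PN = (p₁ − p₀)/p₁ = (0.44008 − 0.27025) / 0.44008 ≈ 0.38592.
Attributable cases ≈ PN × (exposed cases) = 0.38592 × 1278 ≈ 493.20.

about 493 cases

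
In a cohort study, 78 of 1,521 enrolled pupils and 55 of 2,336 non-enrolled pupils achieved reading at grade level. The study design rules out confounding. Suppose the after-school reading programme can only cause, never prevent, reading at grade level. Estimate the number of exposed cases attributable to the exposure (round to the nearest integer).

about 42 cases

p₁ = P(outcome | exposed) = 78/1521 = 0.051282
p₀ = P(outcome | unexposed) = 55/2336 = 0.023545
PN = (p₁ − p₀)/p₁ = (0.051282 − 0.023545) / 0.051282 ≈ 0.54088.
Attributable cases ≈ PN × (exposed cases) = 0.54088 × 78 ≈ 42.19.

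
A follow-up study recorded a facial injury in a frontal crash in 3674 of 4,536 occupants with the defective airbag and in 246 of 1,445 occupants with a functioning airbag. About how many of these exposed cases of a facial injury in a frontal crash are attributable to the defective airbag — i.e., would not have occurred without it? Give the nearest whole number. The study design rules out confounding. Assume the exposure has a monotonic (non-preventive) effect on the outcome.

about 2902 cases

p₁ = P(outcome | exposed) = 3674/4536 = 0.80996
p₀ = P(outcome | unexposed) = 246/1445 = 0.17024
PN = (p₁ − p₀)/p₁ = (0.80996 − 0.17024) / 0.80996 ≈ 0.78982.
Attributable cases ≈ PN × (exposed cases) = 0.78982 × 3674 ≈ 2901.78.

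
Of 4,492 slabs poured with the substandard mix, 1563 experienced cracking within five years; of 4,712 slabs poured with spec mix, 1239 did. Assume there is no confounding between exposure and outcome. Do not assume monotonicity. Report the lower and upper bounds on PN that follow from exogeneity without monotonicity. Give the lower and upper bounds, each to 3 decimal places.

p₁ = P(outcome | exposed) = 1563/4492 = 0.34795
p₀ = P(outcome | unexposed) = 1239/4712 = 0.26295
Under exogeneity alone the bounds on PN are max{0,(p₁−p₀)/p₁} ≤ PN ≤ min{1,(1−p₀)/p₁}.
  lower = (p₁ − p₀)/p₁ = 0.085006 / 0.34795 ≈ 0.2443
  upper = min{1, (1 − p₀)/p₁} = 0.73705 / 0.34795 ≈ 2.1183 → capped at 1

0.244 ≤ PN ≤ 1.000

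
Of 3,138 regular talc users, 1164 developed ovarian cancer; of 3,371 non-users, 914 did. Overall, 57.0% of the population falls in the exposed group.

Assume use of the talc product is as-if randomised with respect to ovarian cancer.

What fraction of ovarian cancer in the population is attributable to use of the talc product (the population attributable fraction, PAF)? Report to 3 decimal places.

PAF ≈ 0.173

p₁ = P(outcome | exposed) = 1164/3138 = 0.37094
p₀ = P(outcome | unexposed) = 914/3371 = 0.27114
Overall risk P(Y=1) = π·p₁ + (1−π)·p₀ = 0.57×0.37094 + 0.43×0.27114 = 0.32802.
Under exogeneity, PAF = [P(Y=1) − p₀] / P(Y=1).
PAF = (0.32802 − 0.27114) / 0.32802 ≈ 0.1734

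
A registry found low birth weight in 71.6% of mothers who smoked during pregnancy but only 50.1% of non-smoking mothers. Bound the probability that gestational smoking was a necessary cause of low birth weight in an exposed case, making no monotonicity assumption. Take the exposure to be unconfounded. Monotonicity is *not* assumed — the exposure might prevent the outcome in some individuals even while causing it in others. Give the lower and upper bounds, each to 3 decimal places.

p₁ = 0.716, p₀ = 0.501.
Under exogeneity alone the bounds on PN are max{0,(p₁−p₀)/p₁} ≤ PN ≤ min{1,(1−p₀)/p₁}.
  lower = (p₁ − p₀)/p₁ = 0.215 / 0.716 ≈ 0.3003
  upper = min{1, (1 − p₀)/p₁} = 0.499 / 0.716 ≈ 0.6969

0.300 ≤ PN ≤ 0.697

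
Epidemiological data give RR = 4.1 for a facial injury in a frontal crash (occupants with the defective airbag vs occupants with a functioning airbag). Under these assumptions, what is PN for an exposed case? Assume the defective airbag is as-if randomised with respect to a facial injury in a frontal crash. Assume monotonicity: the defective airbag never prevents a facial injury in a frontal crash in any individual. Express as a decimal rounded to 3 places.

PN ≈ 0.756

Under exogeneity and monotonicity, PN = (RR − 1) / RR = 1 − 1/RR.
PN = (4.1 − 1) / 4.1 = 3.1 / 4.1 ≈ 0.7561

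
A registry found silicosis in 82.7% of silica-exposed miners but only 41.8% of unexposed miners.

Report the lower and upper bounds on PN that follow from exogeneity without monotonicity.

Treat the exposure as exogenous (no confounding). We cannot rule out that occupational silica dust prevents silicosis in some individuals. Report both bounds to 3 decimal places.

0.495 ≤ PN ≤ 0.704

p₁ = 0.827, p₀ = 0.418.
Under exogeneity alone the bounds on PN are max{0,(p₁−p₀)/p₁} ≤ PN ≤ min{1,(1−p₀)/p₁}.
  lower = (p₁ − p₀)/p₁ = 0.409 / 0.827 ≈ 0.4946
  upper = min{1, (1 − p₀)/p₁} = 0.582 / 0.827 ≈ 0.7037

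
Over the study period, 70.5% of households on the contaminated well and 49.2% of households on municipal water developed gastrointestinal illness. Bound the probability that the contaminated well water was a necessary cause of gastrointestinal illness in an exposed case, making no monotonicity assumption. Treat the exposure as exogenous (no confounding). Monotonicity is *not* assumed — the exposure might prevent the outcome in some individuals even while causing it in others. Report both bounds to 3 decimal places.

0.302 ≤ PN ≤ 0.721

p₁ = 0.705, p₀ = 0.492.
Under exogeneity alone the bounds on PN are max{0,(p₁−p₀)/p₁} ≤ PN ≤ min{1,(1−p₀)/p₁}.
  lower = (p₁ − p₀)/p₁ = 0.213 / 0.705 ≈ 0.3021
  upper = min{1, (1 − p₀)/p₁} = 0.508 / 0.705 ≈ 0.7206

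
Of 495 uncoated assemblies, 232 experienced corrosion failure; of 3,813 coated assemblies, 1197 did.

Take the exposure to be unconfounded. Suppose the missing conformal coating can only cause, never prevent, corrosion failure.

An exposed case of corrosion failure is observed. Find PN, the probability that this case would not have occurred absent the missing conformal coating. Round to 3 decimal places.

PN ≈ 0.330

p₁ = P(outcome | exposed) = 232/495 = 0.46869
p₀ = P(outcome | unexposed) = 1197/3813 = 0.31393
Under exogeneity and monotonicity, PN = (p₁ − p₀) / p₁.
PN = (0.46869 − 0.31393) / 0.46869 = 0.15476 / 0.46869 ≈ 0.3302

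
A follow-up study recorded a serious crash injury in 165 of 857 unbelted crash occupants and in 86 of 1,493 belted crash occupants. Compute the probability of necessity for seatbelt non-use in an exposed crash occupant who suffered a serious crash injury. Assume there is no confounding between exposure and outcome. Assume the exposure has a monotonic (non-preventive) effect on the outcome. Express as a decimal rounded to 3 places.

p₁ = P(outcome | exposed) = 165/857 = 0.19253
p₀ = P(outcome | unexposed) = 86/1493 = 0.057602
Under exogeneity and monotonicity, PN = (p₁ − p₀) / p₁.
PN = (0.19253 − 0.057602) / 0.19253 = 0.13493 / 0.19253 ≈ 0.7008

PN ≈ 0.701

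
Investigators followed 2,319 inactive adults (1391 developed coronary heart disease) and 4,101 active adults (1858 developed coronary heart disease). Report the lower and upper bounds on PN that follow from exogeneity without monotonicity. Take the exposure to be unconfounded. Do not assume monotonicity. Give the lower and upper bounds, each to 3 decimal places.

0.245 ≤ PN ≤ 0.912

p₁ = P(outcome | exposed) = 1391/2319 = 0.59983
p₀ = P(outcome | unexposed) = 1858/4101 = 0.45306
Under exogeneity alone the bounds on PN are max{0,(p₁−p₀)/p₁} ≤ PN ≤ min{1,(1−p₀)/p₁}.
  lower = (p₁ − p₀)/p₁ = 0.14677 / 0.59983 ≈ 0.2447
  upper = min{1, (1 − p₀)/p₁} = 0.54694 / 0.59983 ≈ 0.9118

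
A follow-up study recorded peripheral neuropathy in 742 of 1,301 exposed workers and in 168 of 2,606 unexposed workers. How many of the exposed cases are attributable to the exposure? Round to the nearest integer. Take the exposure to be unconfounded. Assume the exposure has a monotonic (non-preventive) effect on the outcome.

about 658 cases

p₁ = P(outcome | exposed) = 742/1301 = 0.57033
p₀ = P(outcome | unexposed) = 168/2606 = 0.064467
PN = (p₁ − p₀)/p₁ = (0.57033 − 0.064467) / 0.57033 ≈ 0.88697.
Attributable cases ≈ PN × (exposed cases) = 0.88697 × 742 ≈ 658.13.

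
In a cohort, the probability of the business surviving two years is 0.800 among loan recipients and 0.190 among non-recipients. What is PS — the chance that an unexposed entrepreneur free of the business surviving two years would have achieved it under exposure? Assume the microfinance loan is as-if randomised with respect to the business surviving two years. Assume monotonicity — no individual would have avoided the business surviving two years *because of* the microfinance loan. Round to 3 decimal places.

Let p₁ = 0.8, p₀ = 0.19.
Under exogeneity and monotonicity, PS = (p₁ − p₀) / (1 − p₀).
PS = (0.8 − 0.19) / (1 − 0.19) = 0.61 / 0.81 ≈ 0.7531

PS ≈ 0.753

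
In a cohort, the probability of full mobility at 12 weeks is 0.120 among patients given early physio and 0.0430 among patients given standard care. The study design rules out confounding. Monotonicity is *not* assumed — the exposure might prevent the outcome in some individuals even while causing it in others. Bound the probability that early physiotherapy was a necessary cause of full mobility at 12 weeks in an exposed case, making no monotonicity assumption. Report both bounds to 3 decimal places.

0.642 ≤ PN ≤ 1.000

Let p₁ = 0.12, p₀ = 0.043.
Under exogeneity alone the bounds on PN are max{0,(p₁−p₀)/p₁} ≤ PN ≤ min{1,(1−p₀)/p₁}.
  lower = (p₁ − p₀)/p₁ = 0.077 / 0.12 ≈ 0.6417
  upper = min{1, (1 − p₀)/p₁} = 0.957 / 0.12 ≈ 7.9750 → capped at 1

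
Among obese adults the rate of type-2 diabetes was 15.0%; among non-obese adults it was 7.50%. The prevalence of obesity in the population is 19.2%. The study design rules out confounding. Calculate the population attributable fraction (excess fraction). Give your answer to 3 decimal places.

p₁ = 0.15, p₀ = 0.075.
Overall risk P(Y=1) = π·p₁ + (1−π)·p₀ = 0.192×0.15 + 0.808×0.075 = 0.0894.
Under exogeneity, PAF = [P(Y=1) − p₀] / P(Y=1).
PAF = (0.0894 − 0.075) / 0.0894 ≈ 0.1611

PAF ≈ 0.161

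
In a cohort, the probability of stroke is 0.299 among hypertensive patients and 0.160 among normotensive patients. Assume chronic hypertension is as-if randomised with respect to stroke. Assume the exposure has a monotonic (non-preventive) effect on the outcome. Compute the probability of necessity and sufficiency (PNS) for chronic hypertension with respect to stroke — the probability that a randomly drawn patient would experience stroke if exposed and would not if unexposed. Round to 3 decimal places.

Let p₁ = 0.299, p₀ = 0.16.
Under exogeneity and monotonicity, PNS = p₁ − p₀.
PNS = 0.299 − 0.16 = 0.139

PNS ≈ 0.139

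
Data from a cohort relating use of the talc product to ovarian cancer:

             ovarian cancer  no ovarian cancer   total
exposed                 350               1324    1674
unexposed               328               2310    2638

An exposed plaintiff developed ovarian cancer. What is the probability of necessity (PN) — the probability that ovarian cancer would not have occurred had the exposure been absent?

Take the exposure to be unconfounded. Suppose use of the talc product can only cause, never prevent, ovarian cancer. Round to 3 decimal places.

p₁ = P(outcome | exposed) = 350/1674 = 0.20908
p₀ = P(outcome | unexposed) = 328/2638 = 0.12434
Under exogeneity and monotonicity, PN = (p₁ − p₀)/p₁.
PN = (0.20908 − 0.12434) / 0.20908 ≈ 0.4053

PN ≈ 0.405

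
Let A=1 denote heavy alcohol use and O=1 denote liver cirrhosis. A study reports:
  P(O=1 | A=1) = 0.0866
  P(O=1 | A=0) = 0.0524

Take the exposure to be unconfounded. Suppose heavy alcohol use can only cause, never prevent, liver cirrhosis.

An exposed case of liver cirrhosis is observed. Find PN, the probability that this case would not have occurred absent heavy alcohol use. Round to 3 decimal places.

Let p₁ = 0.0866, p₀ = 0.0524.
Under exogeneity and monotonicity, PN = (p₁ − p₀) / p₁.
PN = (0.0866 − 0.0524) / 0.0866 = 0.0342 / 0.0866 ≈ 0.3949

PN ≈ 0.395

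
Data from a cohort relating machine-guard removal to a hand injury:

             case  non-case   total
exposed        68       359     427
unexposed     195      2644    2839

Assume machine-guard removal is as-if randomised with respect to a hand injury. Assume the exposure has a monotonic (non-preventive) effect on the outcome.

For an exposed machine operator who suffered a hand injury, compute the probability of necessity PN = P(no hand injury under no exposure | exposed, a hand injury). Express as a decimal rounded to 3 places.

PN ≈ 0.569

p₁ = P(outcome | exposed) = 68/427 = 0.15925
p₀ = P(outcome | unexposed) = 195/2839 = 0.068686
Under exogeneity and monotonicity, PN = (p₁ − p₀) / p₁.
PN = (0.15925 − 0.068686) / 0.15925 = 0.090564 / 0.15925 ≈ 0.5687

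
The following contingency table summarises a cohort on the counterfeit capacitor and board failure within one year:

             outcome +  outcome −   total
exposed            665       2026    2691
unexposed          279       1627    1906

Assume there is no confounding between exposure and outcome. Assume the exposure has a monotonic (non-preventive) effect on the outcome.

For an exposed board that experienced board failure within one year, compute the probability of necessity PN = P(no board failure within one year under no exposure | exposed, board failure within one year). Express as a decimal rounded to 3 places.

PN ≈ 0.408

p₁ = P(outcome | exposed) = 665/2691 = 0.24712
p₀ = P(outcome | unexposed) = 279/1906 = 0.14638
Under exogeneity and monotonicity, PN = (p₁ − p₀)/p₁.
PN = (0.24712 − 0.14638) / 0.24712 ≈ 0.4077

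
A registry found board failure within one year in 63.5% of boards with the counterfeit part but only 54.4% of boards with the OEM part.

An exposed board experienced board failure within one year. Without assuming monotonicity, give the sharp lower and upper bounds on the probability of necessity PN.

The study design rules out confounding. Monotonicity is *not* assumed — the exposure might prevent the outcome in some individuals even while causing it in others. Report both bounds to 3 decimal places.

0.143 ≤ PN ≤ 0.718

p₁ = 0.635, p₀ = 0.544.
Under exogeneity alone the bounds on PN are max{0,(p₁−p₀)/p₁} ≤ PN ≤ min{1,(1−p₀)/p₁}.
  lower = (p₁ − p₀)/p₁ = 0.091 / 0.635 ≈ 0.1433
  upper = min{1, (1 − p₀)/p₁} = 0.456 / 0.635 ≈ 0.7181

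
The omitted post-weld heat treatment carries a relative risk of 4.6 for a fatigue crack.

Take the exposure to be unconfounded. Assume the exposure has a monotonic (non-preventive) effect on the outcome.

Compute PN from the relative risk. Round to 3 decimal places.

PN ≈ 0.783

Under exogeneity and monotonicity, PN = (RR − 1) / RR = 1 − 1/RR.
PN = (4.6 − 1) / 4.6 = 3.6 / 4.6 ≈ 0.7826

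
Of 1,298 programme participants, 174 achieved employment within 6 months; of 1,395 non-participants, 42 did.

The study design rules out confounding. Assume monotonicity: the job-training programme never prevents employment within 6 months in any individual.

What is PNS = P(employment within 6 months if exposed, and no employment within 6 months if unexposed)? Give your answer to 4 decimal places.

PNS ≈ 0.1039

p₁ = P(outcome | exposed) = 174/1298 = 0.13405
p₀ = P(outcome | unexposed) = 42/1395 = 0.030108
Under exogeneity and monotonicity, PNS = p₁ − p₀.
PNS = 0.13405 − 0.030108 = 0.10394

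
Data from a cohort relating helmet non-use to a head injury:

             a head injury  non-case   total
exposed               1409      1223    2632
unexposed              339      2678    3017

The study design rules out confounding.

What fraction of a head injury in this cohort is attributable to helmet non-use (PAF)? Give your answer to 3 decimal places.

PAF ≈ 0.637

p₁ = P(outcome | exposed) = 1409/2632 = 0.53533
p₀ = P(outcome | unexposed) = 339/3017 = 0.11236
Exposure prevalence π = 2632/5649 = 0.46592; overall risk P(Y=1) = 0.30944.
Under exogeneity, PAF = [P(Y=1) − p₀]/P(Y=1).
PAF = (0.30944 − 0.11236) / 0.30944 ≈ 0.6369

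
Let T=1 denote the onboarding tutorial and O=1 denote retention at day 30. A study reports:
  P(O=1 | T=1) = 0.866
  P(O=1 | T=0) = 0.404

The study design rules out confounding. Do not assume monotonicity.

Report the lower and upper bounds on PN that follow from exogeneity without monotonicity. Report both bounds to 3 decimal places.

0.533 ≤ PN ≤ 0.688

Let p₁ = 0.866, p₀ = 0.404.
Under exogeneity alone the bounds on PN are max{0,(p₁−p₀)/p₁} ≤ PN ≤ min{1,(1−p₀)/p₁}.
  lower = (p₁ − p₀)/p₁ = 0.462 / 0.866 ≈ 0.5335
  upper = min{1, (1 − p₀)/p₁} = 0.596 / 0.866 ≈ 0.6882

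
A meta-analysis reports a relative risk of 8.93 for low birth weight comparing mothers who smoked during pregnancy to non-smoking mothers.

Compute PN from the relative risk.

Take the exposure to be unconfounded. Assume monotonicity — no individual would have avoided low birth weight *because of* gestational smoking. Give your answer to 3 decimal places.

PN ≈ 0.888

Under exogeneity and monotonicity, PN = (RR − 1) / RR = 1 − 1/RR.
PN = (8.93 − 1) / 8.93 = 7.93 / 8.93 ≈ 0.8880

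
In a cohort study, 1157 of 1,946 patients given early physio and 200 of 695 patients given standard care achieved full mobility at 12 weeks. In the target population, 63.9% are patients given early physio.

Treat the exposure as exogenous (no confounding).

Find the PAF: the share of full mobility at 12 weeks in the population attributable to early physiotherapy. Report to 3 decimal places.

PAF ≈ 0.405

p₁ = P(outcome | exposed) = 1157/1946 = 0.59455
p₀ = P(outcome | unexposed) = 200/695 = 0.28777
Overall risk P(Y=1) = π·p₁ + (1−π)·p₀ = 0.639×0.59455 + 0.361×0.28777 = 0.4838.
Under exogeneity, PAF = [P(Y=1) − p₀] / P(Y=1).
PAF = (0.4838 − 0.28777) / 0.4838 ≈ 0.4052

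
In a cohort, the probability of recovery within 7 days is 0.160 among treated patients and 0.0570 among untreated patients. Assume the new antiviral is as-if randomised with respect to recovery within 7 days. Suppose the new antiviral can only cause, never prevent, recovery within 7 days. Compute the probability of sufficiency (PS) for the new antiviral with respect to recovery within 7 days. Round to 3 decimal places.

Let p₁ = 0.16, p₀ = 0.057.
Under exogeneity and monotonicity, PS = (p₁ − p₀) / (1 − p₀).
PS = (0.16 − 0.057) / (1 − 0.057) = 0.103 / 0.943 ≈ 0.1092

PS ≈ 0.109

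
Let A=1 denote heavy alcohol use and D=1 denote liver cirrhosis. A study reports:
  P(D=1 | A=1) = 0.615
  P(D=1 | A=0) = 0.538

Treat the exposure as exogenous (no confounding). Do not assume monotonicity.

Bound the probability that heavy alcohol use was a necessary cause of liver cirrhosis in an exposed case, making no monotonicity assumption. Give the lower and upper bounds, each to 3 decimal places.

Let p₁ = 0.615, p₀ = 0.538.
Under exogeneity alone the bounds on PN are max{0,(p₁−p₀)/p₁} ≤ PN ≤ min{1,(1−p₀)/p₁}.
  lower = (p₁ − p₀)/p₁ = 0.077 / 0.615 ≈ 0.1252
  upper = min{1, (1 − p₀)/p₁} = 0.462 / 0.615 ≈ 0.7512

0.125 ≤ PN ≤ 0.751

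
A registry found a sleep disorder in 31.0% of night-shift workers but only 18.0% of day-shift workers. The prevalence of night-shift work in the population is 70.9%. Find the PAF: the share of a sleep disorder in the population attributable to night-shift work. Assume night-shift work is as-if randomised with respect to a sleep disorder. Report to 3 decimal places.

p₁ = 0.31, p₀ = 0.18.
Overall risk P(Y=1) = π·p₁ + (1−π)·p₀ = 0.709×0.31 + 0.291×0.18 = 0.27217.
Under exogeneity, PAF = [P(Y=1) − p₀] / P(Y=1).
PAF = (0.27217 − 0.18) / 0.27217 ≈ 0.3386

PAF ≈ 0.339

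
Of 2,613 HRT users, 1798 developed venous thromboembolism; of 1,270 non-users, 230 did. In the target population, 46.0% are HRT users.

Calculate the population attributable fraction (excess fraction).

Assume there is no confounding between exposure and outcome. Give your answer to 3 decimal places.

p₁ = P(outcome | exposed) = 1798/2613 = 0.6881
p₀ = P(outcome | unexposed) = 230/1270 = 0.1811
Overall risk P(Y=1) = π·p₁ + (1−π)·p₀ = 0.46×0.6881 + 0.54×0.1811 = 0.41432.
Under exogeneity, PAF = [P(Y=1) − p₀] / P(Y=1).
PAF = (0.41432 − 0.1811) / 0.41432 ≈ 0.5629

PAF ≈ 0.563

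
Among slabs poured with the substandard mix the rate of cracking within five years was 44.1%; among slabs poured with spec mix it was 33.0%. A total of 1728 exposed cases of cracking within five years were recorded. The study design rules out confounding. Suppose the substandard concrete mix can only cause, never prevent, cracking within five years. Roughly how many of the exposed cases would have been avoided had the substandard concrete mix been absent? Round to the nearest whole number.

about 435 cases

p₁ = 0.441, p₀ = 0.33.
PN = (p₁ − p₀)/p₁ = (0.441 − 0.33) / 0.441 ≈ 0.25170.
Attributable cases ≈ PN × (exposed cases) = 0.25170 × 1728 ≈ 434.94.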